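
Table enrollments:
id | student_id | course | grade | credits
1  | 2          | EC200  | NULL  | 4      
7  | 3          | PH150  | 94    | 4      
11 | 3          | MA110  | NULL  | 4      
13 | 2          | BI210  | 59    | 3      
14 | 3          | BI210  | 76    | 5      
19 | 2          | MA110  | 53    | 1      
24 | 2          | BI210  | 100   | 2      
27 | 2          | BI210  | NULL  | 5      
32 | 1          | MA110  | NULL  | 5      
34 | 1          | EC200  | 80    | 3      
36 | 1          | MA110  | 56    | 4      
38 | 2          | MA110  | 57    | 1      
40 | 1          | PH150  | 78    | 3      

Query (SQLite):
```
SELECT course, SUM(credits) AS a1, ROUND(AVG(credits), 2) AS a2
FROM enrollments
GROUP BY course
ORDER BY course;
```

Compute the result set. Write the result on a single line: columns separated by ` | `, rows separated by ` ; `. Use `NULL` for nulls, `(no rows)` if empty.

Group enrollments by course.
Per group compute: SUM(credits), ROUND(AVG(credits), 2).
  BI210: ids {13, 14, 24, 27} → SUM(credits)=15, ROUND(AVG(credits), 2)=3.75
  EC200: ids {1, 34} → SUM(credits)=7, ROUND(AVG(credits), 2)=3.5
  MA110: ids {11, 19, 32, 36, 38} → SUM(credits)=15, ROUND(AVG(credits), 2)=3
  PH150: ids {7, 40} → SUM(credits)=7, ROUND(AVG(credits), 2)=3.5

BI210 | 15 | 3.75 ; EC200 | 7 | 3.5 ; MA110 | 15 | 3 ; PH150 | 7 | 3.5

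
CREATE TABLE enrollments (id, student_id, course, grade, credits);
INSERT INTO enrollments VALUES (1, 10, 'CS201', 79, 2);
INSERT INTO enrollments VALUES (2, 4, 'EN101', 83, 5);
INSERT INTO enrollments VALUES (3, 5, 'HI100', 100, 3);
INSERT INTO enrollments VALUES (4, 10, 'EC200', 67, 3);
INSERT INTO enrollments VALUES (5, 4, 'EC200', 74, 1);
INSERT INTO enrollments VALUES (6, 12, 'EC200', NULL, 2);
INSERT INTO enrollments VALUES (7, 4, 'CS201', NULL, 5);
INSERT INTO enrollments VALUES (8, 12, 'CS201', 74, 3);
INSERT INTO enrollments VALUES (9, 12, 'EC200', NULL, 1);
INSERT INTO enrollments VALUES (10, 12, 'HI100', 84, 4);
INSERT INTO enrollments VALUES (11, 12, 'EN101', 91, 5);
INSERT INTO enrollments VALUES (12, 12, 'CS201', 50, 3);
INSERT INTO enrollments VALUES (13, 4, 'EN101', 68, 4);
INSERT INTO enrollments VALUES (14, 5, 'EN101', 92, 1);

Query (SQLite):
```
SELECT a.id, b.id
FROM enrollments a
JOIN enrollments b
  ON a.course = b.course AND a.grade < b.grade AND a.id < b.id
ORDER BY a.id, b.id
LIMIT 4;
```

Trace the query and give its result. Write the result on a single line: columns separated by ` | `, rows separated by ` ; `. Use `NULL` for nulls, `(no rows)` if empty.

2 | 11 ; 2 | 14 ; 4 | 5 ; 11 | 14

Pairs (a,b) with same course, a.grade < b.grade, a.id < b.id.
course groups: CS201:{1,7,8,12} EC200:{4,5,6,9} EN101:{2,11,13,14} HI100:{3,10}
Ordered by (a.id, b.id); first 4.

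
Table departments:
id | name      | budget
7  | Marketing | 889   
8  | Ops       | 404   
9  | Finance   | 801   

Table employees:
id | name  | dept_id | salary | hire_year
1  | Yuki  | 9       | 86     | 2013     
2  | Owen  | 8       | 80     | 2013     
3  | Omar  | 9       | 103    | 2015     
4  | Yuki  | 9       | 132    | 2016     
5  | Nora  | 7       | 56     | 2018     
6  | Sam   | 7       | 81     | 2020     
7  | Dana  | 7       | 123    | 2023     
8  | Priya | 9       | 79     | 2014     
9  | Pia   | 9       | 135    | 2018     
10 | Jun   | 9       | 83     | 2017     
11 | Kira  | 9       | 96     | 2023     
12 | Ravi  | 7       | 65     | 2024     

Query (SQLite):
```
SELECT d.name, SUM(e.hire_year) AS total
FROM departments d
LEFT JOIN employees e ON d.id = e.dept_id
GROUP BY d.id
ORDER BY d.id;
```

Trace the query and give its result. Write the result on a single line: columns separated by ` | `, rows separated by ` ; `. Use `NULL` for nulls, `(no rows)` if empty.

Marketing | 8085 ; Ops | 2013 ; Finance | 14116

LEFT JOIN keeps every departments row; unmatched ones get NULL for employees columns.
Group by departments.id and compute SUM(e.hire_year). SUM over an all-NULL group is NULL.
  7: ids {5, 6, 7, 12} → SUM(e.hire_year)=8085
  8: ids {2} → SUM(e.hire_year)=2013
  9: ids {1, 3, 4, 8, 9, 10, 11} → SUM(e.hire_year)=14116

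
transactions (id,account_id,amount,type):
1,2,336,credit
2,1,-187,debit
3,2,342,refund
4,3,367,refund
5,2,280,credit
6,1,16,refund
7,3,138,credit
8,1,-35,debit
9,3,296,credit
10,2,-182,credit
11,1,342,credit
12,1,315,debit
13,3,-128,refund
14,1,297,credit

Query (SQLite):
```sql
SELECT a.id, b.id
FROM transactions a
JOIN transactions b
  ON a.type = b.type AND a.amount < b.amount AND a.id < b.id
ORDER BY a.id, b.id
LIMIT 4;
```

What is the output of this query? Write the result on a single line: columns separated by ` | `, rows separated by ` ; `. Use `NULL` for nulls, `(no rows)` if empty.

1 | 11 ; 2 | 8 ; 2 | 12 ; 3 | 4

Pairs (a,b) with same type, a.amount < b.amount, a.id < b.id.
type groups: credit:{1,5,7,9,10,11,14} debit:{2,8,12} refund:{3,4,6,13}
Ordered by (a.id, b.id); first 4.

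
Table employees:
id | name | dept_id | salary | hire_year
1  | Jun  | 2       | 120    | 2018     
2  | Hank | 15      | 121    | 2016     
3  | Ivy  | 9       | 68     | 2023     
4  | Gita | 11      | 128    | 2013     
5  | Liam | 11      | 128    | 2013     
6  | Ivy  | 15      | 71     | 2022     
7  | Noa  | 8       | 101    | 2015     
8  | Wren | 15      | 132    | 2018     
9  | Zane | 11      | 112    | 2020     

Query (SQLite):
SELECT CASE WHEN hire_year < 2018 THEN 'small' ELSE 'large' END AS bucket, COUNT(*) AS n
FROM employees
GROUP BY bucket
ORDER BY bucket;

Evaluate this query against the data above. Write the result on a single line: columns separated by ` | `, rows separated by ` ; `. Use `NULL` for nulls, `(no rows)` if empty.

Bucket rows by hire_year < 2018 → 'small' else 'large'; count each bucket.

large | 5 ; small | 4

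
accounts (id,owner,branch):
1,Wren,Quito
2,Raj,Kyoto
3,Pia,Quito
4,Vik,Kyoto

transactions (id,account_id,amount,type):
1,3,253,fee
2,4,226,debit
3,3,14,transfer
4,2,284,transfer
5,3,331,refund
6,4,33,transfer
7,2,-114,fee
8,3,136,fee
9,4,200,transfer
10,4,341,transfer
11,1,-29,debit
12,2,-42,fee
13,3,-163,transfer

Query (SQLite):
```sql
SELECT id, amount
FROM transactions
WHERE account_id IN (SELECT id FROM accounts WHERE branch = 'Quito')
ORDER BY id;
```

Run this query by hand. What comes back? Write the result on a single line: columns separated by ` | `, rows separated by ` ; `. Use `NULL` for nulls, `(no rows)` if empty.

Inner query: accounts.id where branch = 'Quito'.
Outer: keep transactions rows whose account_id is in that set.
Inner query → {1, 3}

1 | 253 ; 3 | 14 ; 5 | 331 ; 8 | 136 ; 11 | -29 ; 13 | -163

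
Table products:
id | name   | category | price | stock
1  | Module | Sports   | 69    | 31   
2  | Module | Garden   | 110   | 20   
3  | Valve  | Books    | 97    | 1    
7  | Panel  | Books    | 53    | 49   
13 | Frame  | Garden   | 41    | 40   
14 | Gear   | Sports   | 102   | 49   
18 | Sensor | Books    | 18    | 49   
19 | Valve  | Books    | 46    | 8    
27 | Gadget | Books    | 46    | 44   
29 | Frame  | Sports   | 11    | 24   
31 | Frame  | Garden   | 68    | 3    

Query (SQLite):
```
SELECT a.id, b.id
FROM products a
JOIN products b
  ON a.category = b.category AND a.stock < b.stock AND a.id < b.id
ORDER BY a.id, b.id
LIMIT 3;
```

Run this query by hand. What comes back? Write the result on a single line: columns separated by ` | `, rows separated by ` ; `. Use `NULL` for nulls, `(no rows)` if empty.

Pairs (a,b) with same category, a.stock < b.stock, a.id < b.id.
category groups: Books:{3,7,18,19,27} Garden:{2,13,31} Sports:{1,14,29}
Ordered by (a.id, b.id); first 3.

1 | 14 ; 2 | 13 ; 3 | 7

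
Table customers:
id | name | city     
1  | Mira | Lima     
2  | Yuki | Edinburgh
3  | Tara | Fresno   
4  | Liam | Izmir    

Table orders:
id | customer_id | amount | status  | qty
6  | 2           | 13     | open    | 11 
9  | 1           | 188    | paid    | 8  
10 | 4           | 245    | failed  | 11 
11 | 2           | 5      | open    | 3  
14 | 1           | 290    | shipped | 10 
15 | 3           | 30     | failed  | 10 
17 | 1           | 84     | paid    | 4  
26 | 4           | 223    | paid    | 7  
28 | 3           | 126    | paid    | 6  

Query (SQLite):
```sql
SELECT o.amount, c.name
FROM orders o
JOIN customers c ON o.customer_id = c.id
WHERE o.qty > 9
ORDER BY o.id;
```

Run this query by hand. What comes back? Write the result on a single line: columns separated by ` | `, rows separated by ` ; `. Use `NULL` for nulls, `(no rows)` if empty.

Each orders row matches the customers row where customer_id = customers.id.
Then keep rows with o.qty > 9.

13 | Yuki ; 245 | Liam ; 290 | Mira ; 30 | Tara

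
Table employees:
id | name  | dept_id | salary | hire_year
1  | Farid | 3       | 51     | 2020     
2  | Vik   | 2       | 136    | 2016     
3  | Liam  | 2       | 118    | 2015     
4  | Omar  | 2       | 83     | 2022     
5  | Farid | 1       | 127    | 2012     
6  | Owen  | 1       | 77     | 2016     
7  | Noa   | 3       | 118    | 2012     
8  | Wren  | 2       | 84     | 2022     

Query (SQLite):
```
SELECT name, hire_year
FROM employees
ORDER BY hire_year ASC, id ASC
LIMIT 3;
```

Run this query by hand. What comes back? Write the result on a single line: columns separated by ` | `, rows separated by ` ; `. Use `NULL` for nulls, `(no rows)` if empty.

Farid | 2012 ; Noa | 2012 ; Liam | 2015

Sort by hire_year asc, tiebreak id asc: (2012, id=5), (2012, id=7), (2015, id=3), (2016, id=2), (2016, id=6), (2020, id=1) …. Take first 3.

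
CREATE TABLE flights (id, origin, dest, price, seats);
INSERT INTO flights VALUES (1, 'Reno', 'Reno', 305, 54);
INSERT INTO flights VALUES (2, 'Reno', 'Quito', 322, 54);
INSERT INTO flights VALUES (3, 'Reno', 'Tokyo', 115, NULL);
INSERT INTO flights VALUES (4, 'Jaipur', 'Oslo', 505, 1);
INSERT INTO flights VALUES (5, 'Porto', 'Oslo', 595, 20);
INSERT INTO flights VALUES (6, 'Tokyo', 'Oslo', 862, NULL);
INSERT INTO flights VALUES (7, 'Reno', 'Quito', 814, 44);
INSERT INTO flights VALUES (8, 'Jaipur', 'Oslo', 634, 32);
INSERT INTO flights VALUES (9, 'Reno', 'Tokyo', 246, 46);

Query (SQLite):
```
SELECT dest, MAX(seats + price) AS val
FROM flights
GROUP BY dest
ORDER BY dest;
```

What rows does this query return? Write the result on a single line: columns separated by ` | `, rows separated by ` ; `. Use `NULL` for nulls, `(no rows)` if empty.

For each row compute seats + price.
Group by dest; take MAX of the expression per group.
  Oslo: ids {4, 5, 6, 8} → MAX(seats + price)=666
  Quito: ids {2, 7} → MAX(seats + price)=858
  Reno: ids {1} → MAX(seats + price)=359
  Tokyo: ids {3, 9} → MAX(seats + price)=292

Oslo | 666 ; Quito | 858 ; Reno | 359 ; Tokyo | 292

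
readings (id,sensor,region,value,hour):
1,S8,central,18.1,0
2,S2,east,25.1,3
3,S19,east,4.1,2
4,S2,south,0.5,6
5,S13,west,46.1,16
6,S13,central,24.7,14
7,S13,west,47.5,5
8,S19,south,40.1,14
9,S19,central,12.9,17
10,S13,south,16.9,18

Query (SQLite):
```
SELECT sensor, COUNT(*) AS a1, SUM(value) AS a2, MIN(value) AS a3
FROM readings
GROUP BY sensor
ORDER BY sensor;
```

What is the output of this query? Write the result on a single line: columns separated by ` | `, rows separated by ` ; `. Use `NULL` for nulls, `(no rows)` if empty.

Group readings by sensor.
Per group compute: COUNT(*), SUM(value), MIN(value).
  S13: ids {5, 6, 7, 10} → COUNT(*)=4, SUM(value)=135.2, MIN(value)=16.9
  S19: ids {3, 8, 9} → COUNT(*)=3, SUM(value)=57.1, MIN(value)=4.1
  S2: ids {2, 4} → COUNT(*)=2, SUM(value)=25.6, MIN(value)=0.5
  S8: ids {1} → COUNT(*)=1, SUM(value)=18.1, MIN(value)=18.1

S13 | 4 | 135.2 | 16.9 ; S19 | 3 | 57.1 | 4.1 ; S2 | 2 | 25.6 | 0.5 ; S8 | 1 | 18.1 | 18.1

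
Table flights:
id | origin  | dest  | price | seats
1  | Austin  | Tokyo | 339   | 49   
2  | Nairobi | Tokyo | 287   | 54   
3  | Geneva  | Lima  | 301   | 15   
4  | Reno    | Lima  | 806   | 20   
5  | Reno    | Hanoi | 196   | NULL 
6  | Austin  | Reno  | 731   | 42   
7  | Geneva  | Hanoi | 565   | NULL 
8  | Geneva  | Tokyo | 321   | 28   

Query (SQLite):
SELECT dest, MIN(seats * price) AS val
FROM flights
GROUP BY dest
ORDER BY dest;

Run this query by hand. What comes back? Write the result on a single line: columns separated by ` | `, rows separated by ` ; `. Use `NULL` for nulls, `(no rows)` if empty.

Hanoi | NULL ; Lima | 4515 ; Reno | 30702 ; Tokyo | 8988

For each row compute seats * price.
Group by dest; take MIN of the expression per group.
  Hanoi: ids {5, 7} → MIN(seats * price)=NULL
  Lima: ids {3, 4} → MIN(seats * price)=4515
  Reno: ids {6} → MIN(seats * price)=30702
  Tokyo: ids {1, 2, 8} → MIN(seats * price)=8988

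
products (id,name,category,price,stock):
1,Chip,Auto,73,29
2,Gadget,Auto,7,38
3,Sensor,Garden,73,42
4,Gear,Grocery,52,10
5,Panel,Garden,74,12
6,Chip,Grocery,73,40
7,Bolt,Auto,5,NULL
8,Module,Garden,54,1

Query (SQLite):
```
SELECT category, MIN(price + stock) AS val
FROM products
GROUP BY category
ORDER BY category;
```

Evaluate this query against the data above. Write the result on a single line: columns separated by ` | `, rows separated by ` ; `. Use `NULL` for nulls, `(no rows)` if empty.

For each row compute price + stock.
Group by category; take MIN of the expression per group.
  Auto: ids {1, 2, 7} → MIN(price + stock)=45
  Garden: ids {3, 5, 8} → MIN(price + stock)=55
  Grocery: ids {4, 6} → MIN(price + stock)=62

Auto | 45 ; Garden | 55 ; Grocery | 62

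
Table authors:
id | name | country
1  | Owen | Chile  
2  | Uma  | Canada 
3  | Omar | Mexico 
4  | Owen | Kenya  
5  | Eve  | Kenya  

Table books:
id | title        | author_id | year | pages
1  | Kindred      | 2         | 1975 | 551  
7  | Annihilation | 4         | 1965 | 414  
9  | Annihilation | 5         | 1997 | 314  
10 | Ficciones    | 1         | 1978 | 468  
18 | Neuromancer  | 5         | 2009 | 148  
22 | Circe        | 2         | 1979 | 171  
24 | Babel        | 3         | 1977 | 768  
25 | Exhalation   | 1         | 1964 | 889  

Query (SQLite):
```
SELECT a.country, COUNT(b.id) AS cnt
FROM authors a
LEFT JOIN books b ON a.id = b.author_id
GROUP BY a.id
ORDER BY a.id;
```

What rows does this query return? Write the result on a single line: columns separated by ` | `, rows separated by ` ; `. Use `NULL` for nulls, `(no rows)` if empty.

LEFT JOIN keeps every authors row; unmatched ones get NULL for books columns.
Group by authors.id and compute COUNT(b.id). COUNT(col) of an all-NULL group is 0.
  1: ids {10, 25} → COUNT(b.id)=2
  2: ids {1, 22} → COUNT(b.id)=2
  3: ids {24} → COUNT(b.id)=1
  4: ids {7} → COUNT(b.id)=1
  5: ids {9, 18} → COUNT(b.id)=2

Chile | 2 ; Canada | 2 ; Mexico | 1 ; Kenya | 1 ; Kenya | 2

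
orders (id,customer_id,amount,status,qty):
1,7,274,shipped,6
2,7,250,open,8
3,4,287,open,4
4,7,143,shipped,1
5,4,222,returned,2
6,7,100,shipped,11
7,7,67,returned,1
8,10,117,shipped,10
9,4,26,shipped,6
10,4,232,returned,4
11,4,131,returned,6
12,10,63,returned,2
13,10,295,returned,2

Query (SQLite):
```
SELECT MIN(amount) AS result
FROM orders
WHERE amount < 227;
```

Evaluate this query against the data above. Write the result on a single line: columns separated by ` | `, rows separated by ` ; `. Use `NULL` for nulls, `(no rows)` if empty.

26

Rows where amount < 227 → amount values: [143, 222, 100, 67, 117, 26, 131, 63].
MIN of non-NULL values = 26.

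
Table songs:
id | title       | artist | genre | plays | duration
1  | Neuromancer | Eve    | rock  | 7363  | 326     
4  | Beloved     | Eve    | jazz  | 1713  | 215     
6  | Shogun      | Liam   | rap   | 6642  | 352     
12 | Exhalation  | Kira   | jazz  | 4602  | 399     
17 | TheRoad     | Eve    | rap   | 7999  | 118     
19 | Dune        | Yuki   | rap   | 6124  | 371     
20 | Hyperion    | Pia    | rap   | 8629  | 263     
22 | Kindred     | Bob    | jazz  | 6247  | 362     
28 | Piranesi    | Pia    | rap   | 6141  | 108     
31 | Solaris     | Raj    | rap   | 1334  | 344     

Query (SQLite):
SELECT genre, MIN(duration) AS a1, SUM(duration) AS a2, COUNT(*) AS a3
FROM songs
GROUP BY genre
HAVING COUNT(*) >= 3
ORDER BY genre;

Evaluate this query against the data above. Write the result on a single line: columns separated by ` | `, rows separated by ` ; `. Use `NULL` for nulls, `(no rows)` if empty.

Group songs by genre.
Per group compute: MIN(duration), SUM(duration), COUNT(*).
HAVING: drop groups with fewer than 3 rows.
  jazz: ids {4, 12, 22} → MIN(duration)=215, SUM(duration)=976, COUNT(*)=3
  rap: ids {6, 17, 19, 20, 28, 31} → MIN(duration)=108, SUM(duration)=1556, COUNT(*)=6
  rock: ids {1} → MIN(duration)=326, SUM(duration)=326, COUNT(*)=1

jazz | 215 | 976 | 3 ; rap | 108 | 1556 | 6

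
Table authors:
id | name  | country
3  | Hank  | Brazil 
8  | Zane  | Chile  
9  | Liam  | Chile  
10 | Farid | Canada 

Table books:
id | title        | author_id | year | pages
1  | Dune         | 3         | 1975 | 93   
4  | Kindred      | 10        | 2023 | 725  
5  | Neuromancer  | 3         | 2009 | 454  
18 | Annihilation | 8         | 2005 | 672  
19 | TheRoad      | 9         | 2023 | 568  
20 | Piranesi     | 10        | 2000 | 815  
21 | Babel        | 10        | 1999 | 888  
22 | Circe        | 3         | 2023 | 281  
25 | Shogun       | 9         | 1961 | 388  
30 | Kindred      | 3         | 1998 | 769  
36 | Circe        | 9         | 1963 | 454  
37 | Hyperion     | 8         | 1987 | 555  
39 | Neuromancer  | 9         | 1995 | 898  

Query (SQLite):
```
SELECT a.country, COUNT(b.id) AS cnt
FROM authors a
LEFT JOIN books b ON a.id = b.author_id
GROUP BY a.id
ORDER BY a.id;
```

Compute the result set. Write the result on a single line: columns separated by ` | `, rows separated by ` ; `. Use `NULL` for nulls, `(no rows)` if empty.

Brazil | 4 ; Chile | 2 ; Chile | 4 ; Canada | 3

LEFT JOIN keeps every authors row; unmatched ones get NULL for books columns.
Group by authors.id and compute COUNT(b.id). COUNT(col) of an all-NULL group is 0.
  3: ids {1, 5, 22, 30} → COUNT(b.id)=4
  8: ids {18, 37} → COUNT(b.id)=2
  9: ids {19, 25, 36, 39} → COUNT(b.id)=4
  10: ids {4, 20, 21} → COUNT(b.id)=3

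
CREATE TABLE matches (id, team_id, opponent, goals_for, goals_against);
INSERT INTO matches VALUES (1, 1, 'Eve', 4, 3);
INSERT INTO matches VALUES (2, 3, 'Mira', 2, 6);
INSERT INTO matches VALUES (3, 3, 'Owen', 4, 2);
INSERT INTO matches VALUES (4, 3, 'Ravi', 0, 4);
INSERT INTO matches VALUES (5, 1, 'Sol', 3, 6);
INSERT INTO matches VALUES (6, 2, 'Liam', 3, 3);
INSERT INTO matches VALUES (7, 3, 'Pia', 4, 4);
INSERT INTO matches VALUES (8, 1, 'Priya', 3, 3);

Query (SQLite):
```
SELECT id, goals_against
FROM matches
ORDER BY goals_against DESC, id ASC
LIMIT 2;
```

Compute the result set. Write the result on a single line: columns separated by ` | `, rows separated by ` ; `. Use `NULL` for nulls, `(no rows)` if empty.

2 | 6 ; 5 | 6

Sort by goals_against desc, tiebreak id asc: (6, id=2), (6, id=5), (4, id=4), (4, id=7), (3, id=1) …. Take first 2.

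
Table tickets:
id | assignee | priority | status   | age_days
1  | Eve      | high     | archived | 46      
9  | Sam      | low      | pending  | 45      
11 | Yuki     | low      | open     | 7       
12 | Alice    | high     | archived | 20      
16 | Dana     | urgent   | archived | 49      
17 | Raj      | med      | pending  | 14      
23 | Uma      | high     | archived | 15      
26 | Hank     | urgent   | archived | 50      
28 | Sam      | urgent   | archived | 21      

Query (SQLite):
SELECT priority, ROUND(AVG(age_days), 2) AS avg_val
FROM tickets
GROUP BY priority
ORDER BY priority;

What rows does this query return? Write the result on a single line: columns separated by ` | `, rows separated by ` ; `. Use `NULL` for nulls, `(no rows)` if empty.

high | 27 ; low | 26 ; med | 14 ; urgent | 40

Partition tickets by priority; compute ROUND(AVG(age_days), 2) within each group.
  high: ids {1, 12, 23} → ROUND(AVG(age_days), 2)=27
  low: ids {9, 11} → ROUND(AVG(age_days), 2)=26
  med: ids {17} → ROUND(AVG(age_days), 2)=14
  urgent: ids {16, 26, 28} → ROUND(AVG(age_days), 2)=40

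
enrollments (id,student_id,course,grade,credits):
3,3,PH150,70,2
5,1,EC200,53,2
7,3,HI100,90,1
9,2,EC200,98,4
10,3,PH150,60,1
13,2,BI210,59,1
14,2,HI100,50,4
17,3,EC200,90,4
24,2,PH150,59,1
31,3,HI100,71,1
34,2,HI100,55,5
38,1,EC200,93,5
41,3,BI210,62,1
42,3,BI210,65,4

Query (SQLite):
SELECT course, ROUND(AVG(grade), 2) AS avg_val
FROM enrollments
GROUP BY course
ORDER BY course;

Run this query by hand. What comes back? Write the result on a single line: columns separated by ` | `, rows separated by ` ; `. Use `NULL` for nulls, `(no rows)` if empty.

BI210 | 62 ; EC200 | 83.5 ; HI100 | 66.5 ; PH150 | 63

Partition enrollments by course; compute ROUND(AVG(grade), 2) within each group.
  BI210: ids {13, 41, 42} → ROUND(AVG(grade), 2)=62
  EC200: ids {5, 9, 17, 38} → ROUND(AVG(grade), 2)=83.5
  HI100: ids {7, 14, 31, 34} → ROUND(AVG(grade), 2)=66.5
  PH150: ids {3, 10, 24} → ROUND(AVG(grade), 2)=63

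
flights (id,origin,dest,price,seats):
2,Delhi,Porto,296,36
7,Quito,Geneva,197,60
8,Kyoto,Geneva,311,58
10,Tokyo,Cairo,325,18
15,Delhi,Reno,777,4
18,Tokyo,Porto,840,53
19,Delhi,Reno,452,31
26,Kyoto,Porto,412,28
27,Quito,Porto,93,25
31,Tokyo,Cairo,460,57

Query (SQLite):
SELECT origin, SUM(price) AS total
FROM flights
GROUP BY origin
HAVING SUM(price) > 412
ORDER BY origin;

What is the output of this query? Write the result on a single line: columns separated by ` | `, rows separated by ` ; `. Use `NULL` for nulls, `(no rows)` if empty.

Partition flights by origin; compute SUM(price) within each group.
HAVING: keep groups where SUM(price) > 412.
  Delhi: ids {2, 15, 19} → SUM(price)=1525
  Kyoto: ids {8, 26} → SUM(price)=723
  Quito: ids {7, 27} → SUM(price)=290
  Tokyo: ids {10, 18, 31} → SUM(price)=1625

Delhi | 1525 ; Kyoto | 723 ; Tokyo | 1625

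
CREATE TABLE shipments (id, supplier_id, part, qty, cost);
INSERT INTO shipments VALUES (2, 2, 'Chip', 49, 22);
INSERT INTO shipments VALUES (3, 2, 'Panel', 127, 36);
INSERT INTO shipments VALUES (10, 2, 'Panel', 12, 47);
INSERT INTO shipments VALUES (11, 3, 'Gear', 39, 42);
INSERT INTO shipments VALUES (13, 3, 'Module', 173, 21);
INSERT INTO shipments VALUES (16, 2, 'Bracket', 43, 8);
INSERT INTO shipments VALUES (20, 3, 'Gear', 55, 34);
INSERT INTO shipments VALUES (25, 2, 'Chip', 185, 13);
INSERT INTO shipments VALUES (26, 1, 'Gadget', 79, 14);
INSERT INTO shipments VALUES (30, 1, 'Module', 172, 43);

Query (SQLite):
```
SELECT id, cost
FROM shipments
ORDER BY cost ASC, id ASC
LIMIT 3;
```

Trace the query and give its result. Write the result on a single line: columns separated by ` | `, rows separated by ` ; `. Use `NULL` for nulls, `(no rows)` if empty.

Sort by cost asc, tiebreak id asc: (8, id=16), (13, id=25), (14, id=26), (21, id=13), (22, id=2), (34, id=20) …. Take first 3.

16 | 8 ; 25 | 13 ; 26 | 14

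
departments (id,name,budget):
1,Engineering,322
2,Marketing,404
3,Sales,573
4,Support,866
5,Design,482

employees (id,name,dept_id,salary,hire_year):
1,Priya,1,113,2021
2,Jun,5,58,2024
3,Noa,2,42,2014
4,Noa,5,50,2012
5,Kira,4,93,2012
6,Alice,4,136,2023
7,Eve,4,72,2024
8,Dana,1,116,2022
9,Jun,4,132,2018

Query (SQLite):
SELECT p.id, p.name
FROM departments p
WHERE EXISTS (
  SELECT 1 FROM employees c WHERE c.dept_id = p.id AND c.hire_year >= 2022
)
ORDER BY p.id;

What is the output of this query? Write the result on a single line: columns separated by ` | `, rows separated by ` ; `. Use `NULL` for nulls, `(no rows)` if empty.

1 | Engineering ; 4 | Support ; 5 | Design

For each departments row, check whether any employees with matching dept_id has hire_year >= 2022.
Keep rows where that is true.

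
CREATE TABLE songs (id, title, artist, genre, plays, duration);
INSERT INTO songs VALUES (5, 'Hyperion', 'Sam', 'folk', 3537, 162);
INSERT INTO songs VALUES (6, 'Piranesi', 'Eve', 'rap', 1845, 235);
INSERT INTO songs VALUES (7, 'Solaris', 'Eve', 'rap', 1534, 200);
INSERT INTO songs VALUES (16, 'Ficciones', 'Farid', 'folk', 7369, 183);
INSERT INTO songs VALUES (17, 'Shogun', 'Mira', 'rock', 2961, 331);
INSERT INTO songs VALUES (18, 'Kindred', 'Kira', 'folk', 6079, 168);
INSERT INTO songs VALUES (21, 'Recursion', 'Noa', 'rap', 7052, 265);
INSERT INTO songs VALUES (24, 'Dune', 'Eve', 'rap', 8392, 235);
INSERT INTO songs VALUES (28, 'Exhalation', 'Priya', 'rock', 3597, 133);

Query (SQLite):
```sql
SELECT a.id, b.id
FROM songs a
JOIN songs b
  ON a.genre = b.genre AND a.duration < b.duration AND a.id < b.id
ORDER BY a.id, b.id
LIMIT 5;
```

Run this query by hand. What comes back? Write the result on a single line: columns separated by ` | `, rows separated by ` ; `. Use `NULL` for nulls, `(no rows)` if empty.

Pairs (a,b) with same genre, a.duration < b.duration, a.id < b.id.
genre groups: folk:{5,16,18} rap:{6,7,21,24} rock:{17,28}
Ordered by (a.id, b.id); first 5.

5 | 16 ; 5 | 18 ; 6 | 21 ; 7 | 21 ; 7 | 24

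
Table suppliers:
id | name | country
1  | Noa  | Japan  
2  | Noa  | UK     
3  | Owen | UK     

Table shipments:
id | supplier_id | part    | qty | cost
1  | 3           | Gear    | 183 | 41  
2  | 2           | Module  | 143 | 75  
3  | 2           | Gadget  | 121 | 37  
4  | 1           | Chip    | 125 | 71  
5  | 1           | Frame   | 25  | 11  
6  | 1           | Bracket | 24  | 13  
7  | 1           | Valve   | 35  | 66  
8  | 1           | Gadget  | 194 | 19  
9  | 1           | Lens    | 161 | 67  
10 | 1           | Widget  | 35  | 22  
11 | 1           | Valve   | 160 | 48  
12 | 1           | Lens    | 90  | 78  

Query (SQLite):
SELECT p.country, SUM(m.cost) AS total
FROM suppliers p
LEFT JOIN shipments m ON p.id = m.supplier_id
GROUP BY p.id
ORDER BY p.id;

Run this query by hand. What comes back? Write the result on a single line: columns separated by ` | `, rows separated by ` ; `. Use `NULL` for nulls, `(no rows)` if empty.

Japan | 395 ; UK | 112 ; UK | 41

LEFT JOIN keeps every suppliers row; unmatched ones get NULL for shipments columns.
Group by suppliers.id and compute SUM(m.cost). SUM over an all-NULL group is NULL.
  1: ids {4, 5, 6, 7, 8, 9, 10, 11, 12} → SUM(m.cost)=395
  2: ids {2, 3} → SUM(m.cost)=112
  3: ids {1} → SUM(m.cost)=41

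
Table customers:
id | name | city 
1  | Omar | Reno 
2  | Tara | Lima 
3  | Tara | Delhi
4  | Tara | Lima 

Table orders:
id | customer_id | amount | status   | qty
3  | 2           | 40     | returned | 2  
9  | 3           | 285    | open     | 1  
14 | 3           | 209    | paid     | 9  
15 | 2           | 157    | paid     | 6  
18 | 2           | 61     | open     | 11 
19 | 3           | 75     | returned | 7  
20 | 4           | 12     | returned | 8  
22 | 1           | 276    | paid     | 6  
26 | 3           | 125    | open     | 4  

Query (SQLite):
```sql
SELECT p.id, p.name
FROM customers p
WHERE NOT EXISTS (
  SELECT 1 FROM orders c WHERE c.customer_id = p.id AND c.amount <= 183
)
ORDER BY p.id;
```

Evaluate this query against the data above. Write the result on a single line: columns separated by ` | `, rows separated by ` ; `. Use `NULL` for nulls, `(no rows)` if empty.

1 | Omar

For each customers row, check whether any orders with matching customer_id has amount <= 183.
Keep rows where that is false.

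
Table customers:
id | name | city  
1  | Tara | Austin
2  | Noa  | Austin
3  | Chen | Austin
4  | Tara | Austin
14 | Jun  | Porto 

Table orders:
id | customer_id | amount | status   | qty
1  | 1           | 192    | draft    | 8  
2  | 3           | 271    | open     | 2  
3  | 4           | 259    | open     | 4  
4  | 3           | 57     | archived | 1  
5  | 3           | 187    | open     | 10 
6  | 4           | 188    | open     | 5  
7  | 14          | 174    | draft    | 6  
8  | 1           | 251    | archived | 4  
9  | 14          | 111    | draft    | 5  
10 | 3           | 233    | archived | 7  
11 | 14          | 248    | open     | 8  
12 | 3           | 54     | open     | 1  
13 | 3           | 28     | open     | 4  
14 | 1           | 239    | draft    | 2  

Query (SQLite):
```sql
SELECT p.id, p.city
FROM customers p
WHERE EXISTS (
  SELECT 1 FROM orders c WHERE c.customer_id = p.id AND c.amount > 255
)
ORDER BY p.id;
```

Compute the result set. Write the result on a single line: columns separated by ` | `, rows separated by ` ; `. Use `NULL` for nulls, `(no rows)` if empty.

3 | Austin ; 4 | Austin

For each customers row, check whether any orders with matching customer_id has amount > 255.
Keep rows where that is true.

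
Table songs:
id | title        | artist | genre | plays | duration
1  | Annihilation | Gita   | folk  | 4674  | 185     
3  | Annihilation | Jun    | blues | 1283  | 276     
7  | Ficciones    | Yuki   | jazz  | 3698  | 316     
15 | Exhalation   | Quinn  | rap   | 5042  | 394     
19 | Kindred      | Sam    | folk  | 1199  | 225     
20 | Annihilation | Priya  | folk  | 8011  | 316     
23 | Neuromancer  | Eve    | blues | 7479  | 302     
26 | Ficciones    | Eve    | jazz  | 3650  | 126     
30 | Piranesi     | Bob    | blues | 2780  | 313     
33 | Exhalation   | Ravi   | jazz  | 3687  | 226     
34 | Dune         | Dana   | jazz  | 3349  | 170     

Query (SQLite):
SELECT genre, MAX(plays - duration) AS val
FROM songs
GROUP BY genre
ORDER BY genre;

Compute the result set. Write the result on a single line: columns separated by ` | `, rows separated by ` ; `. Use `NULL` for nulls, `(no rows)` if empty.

blues | 7177 ; folk | 7695 ; jazz | 3524 ; rap | 4648

For each row compute plays - duration.
Group by genre; take MAX of the expression per group.
  blues: ids {3, 23, 30} → MAX(plays - duration)=7177
  folk: ids {1, 19, 20} → MAX(plays - duration)=7695
  jazz: ids {7, 26, 33, 34} → MAX(plays - duration)=3524
  rap: ids {15} → MAX(plays - duration)=4648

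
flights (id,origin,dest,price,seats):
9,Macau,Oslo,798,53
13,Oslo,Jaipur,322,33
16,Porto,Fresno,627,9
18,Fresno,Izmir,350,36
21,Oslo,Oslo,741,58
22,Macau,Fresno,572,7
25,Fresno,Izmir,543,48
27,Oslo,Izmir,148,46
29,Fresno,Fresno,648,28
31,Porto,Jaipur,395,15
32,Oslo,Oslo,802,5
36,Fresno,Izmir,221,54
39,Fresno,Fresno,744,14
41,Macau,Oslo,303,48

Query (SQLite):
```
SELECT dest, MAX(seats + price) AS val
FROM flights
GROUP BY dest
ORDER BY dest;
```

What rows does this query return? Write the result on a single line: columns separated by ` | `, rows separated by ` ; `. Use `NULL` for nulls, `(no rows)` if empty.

For each row compute seats + price.
Group by dest; take MAX of the expression per group.
  Fresno: ids {16, 22, 29, 39} → MAX(seats + price)=758
  Izmir: ids {18, 25, 27, 36} → MAX(seats + price)=591
  Jaipur: ids {13, 31} → MAX(seats + price)=410
  Oslo: ids {9, 21, 32, 41} → MAX(seats + price)=851

Fresno | 758 ; Izmir | 591 ; Jaipur | 410 ; Oslo | 851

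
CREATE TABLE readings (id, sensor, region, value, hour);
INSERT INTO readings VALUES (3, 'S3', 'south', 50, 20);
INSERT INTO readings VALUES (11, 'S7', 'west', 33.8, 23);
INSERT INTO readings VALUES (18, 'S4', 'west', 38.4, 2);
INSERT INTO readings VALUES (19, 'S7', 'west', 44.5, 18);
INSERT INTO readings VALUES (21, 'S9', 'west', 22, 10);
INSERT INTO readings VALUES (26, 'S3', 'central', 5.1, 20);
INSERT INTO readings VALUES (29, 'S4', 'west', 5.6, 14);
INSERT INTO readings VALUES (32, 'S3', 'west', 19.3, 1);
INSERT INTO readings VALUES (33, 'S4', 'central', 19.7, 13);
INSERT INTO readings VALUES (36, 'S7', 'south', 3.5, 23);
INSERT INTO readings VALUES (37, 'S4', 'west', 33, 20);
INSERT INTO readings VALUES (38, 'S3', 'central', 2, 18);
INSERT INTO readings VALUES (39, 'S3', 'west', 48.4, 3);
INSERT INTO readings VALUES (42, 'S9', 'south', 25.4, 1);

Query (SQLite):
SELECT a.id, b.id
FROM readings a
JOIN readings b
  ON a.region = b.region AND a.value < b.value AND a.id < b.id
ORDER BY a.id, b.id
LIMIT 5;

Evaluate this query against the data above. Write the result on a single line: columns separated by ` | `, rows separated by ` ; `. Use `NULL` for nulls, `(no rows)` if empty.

Pairs (a,b) with same region, a.value < b.value, a.id < b.id.
region groups: central:{26,33,38} south:{3,36,42} west:{11,18,19,21,29,32,37,39}
Ordered by (a.id, b.id); first 5.

11 | 18 ; 11 | 19 ; 11 | 39 ; 18 | 19 ; 18 | 39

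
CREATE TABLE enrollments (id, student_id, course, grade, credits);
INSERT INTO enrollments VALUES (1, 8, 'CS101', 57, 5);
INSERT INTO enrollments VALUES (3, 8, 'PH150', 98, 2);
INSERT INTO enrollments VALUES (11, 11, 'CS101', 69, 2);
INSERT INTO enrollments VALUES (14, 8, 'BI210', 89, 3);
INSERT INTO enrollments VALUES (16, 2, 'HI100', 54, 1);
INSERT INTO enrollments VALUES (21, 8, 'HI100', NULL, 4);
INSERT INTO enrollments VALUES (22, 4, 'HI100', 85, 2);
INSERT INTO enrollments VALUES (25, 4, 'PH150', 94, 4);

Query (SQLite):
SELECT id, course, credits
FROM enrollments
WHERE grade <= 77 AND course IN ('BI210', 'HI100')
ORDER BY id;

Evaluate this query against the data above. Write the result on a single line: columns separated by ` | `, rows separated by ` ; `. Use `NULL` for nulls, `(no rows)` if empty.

grade <= 77: ids {1, 11, 16}
course IN ('BI210', 'HI100'): ids {14, 16, 21, 22}
Combine with AND.

16 | HI100 | 1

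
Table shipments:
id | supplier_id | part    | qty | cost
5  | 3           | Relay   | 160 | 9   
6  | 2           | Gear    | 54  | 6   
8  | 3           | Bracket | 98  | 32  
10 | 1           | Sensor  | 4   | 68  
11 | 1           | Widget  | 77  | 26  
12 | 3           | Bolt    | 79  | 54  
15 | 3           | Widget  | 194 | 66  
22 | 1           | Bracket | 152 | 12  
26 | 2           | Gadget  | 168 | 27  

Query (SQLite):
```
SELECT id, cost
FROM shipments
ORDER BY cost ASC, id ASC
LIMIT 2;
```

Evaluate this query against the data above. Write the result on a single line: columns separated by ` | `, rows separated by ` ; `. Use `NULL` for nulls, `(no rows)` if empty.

6 | 6 ; 5 | 9

Sort by cost asc, tiebreak id asc: (6, id=6), (9, id=5), (12, id=22), (26, id=11), (27, id=26) …. Take first 2.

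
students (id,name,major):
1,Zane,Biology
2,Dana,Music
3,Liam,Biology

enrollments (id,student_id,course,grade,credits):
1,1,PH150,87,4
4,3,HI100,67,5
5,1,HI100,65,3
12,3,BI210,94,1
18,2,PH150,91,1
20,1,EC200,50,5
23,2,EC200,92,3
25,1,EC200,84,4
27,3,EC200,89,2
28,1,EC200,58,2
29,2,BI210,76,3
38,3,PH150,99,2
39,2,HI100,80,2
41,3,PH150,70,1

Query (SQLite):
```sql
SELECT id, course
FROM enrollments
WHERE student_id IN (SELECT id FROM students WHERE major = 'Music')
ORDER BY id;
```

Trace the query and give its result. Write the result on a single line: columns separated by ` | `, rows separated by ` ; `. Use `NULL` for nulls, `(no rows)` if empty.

Inner query: students.id where major = 'Music'.
Outer: keep enrollments rows whose student_id is in that set.
Inner query → {2}

18 | PH150 ; 23 | EC200 ; 29 | BI210 ; 39 | HI100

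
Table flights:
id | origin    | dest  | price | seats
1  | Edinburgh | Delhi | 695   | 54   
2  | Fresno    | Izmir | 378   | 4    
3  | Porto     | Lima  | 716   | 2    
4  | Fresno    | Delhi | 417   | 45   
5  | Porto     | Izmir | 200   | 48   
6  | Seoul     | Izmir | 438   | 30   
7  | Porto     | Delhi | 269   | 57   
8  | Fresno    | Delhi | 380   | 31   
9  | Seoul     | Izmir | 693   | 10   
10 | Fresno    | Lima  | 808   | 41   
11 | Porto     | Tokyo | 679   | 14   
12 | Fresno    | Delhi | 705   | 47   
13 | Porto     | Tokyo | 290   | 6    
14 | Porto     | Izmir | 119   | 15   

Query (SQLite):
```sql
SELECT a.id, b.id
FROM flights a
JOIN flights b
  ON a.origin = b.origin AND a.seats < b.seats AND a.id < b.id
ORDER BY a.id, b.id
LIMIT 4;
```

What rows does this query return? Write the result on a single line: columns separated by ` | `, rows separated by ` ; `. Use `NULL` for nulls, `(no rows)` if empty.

2 | 4 ; 2 | 8 ; 2 | 10 ; 2 | 12

Pairs (a,b) with same origin, a.seats < b.seats, a.id < b.id.
origin groups: Edinburgh:{1} Fresno:{2,4,8,10,12} Porto:{3,5,7,11,13,14} Seoul:{6,9}
Ordered by (a.id, b.id); first 4.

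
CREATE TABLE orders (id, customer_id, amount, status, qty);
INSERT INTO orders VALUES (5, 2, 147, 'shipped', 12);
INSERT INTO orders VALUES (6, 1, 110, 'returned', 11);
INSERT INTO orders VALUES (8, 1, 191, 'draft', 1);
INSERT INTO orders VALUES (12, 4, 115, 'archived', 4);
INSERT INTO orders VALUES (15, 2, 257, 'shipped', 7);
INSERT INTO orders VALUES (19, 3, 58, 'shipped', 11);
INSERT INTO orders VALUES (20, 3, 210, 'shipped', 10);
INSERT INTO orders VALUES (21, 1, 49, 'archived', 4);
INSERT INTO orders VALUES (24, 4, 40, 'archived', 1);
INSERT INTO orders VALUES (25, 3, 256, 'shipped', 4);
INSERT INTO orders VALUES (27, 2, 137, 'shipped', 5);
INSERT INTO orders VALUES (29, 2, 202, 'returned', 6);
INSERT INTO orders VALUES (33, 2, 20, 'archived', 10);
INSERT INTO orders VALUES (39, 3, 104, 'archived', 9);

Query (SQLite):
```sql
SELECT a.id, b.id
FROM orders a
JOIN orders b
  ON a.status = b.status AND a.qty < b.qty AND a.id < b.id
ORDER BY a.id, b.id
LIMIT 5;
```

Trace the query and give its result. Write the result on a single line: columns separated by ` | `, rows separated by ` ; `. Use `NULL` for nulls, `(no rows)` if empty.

12 | 33 ; 12 | 39 ; 15 | 19 ; 15 | 20 ; 21 | 33

Pairs (a,b) with same status, a.qty < b.qty, a.id < b.id.
status groups: archived:{12,21,24,33,39} draft:{8} returned:{6,29} shipped:{5,15,19,20,25,27}
Ordered by (a.id, b.id); first 5.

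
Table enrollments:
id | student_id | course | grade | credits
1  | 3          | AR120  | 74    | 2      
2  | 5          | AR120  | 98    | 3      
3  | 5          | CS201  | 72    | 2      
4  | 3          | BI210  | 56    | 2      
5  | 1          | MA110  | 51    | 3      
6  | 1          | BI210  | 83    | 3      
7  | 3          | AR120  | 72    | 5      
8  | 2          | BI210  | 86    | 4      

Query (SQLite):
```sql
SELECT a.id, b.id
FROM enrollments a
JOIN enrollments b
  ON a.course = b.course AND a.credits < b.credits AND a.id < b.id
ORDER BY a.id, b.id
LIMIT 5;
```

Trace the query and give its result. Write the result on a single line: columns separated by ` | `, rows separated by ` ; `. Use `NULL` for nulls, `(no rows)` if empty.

1 | 2 ; 1 | 7 ; 2 | 7 ; 4 | 6 ; 4 | 8

Pairs (a,b) with same course, a.credits < b.credits, a.id < b.id.
course groups: AR120:{1,2,7} BI210:{4,6,8} CS201:{3} MA110:{5}
Ordered by (a.id, b.id); first 5.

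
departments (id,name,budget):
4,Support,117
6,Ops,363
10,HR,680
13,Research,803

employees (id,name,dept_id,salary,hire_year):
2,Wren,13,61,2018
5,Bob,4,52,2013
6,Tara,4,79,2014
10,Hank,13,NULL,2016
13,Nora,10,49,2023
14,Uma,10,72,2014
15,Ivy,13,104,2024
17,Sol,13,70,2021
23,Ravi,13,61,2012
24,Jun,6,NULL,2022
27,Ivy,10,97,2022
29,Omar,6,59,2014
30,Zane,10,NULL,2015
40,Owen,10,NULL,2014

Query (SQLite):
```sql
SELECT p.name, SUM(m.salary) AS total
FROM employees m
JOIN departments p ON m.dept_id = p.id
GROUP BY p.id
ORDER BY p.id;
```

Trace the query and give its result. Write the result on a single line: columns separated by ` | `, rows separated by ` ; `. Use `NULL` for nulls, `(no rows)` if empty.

Support | 131 ; Ops | 59 ; HR | 218 ; Research | 296

Join each employees row to its departments via dept_id.
Group joined rows by departments.id; compute SUM(m.salary) per group.
  4: ids {5, 6} → SUM(m.salary)=131
  6: ids {24, 29} → SUM(m.salary)=59
  10: ids {13, 14, 27, 30, 40} → SUM(m.salary)=218
  13: ids {2, 10, 15, 17, 23} → SUM(m.salary)=296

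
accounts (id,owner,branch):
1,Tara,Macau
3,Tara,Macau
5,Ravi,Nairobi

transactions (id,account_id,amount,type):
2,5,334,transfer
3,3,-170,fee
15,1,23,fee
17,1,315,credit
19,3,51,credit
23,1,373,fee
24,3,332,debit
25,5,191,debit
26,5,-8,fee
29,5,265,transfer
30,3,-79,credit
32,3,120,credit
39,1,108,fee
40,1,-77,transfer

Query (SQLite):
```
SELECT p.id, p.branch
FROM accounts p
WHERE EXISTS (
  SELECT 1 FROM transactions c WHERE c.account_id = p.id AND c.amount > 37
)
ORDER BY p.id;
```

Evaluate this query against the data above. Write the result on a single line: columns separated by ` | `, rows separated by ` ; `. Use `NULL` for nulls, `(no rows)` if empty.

For each accounts row, check whether any transactions with matching account_id has amount > 37.
Keep rows where that is true.

1 | Macau ; 3 | Macau ; 5 | Nairobi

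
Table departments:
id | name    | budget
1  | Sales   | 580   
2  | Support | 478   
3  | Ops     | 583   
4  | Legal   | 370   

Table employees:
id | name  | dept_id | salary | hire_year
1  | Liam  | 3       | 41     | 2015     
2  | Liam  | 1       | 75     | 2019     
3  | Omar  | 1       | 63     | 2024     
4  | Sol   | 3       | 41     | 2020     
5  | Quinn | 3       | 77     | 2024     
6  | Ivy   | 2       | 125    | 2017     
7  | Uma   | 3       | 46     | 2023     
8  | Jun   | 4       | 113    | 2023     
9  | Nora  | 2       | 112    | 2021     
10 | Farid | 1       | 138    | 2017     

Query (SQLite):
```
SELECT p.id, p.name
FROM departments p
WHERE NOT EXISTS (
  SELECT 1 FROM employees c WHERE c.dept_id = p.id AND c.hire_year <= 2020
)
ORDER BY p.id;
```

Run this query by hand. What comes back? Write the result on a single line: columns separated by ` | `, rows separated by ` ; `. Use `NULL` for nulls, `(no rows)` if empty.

For each departments row, check whether any employees with matching dept_id has hire_year <= 2020.
Keep rows where that is false.

4 | Legal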